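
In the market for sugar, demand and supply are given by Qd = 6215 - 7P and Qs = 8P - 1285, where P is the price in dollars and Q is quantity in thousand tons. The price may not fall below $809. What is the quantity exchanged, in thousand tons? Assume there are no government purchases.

Setting quantity demanded equal to quantity supplied, 6215 - 7P = 8P - 1285, gives P* = 500 and Q* = 2715.
Since 809 > 500, the floor is binding.
At P = 809: Qd = 6215 - 7·809 = 552 and Qs = 8·809 - 1285 = 5187.
The quantity actually transacted is the short side, demand: 552.

552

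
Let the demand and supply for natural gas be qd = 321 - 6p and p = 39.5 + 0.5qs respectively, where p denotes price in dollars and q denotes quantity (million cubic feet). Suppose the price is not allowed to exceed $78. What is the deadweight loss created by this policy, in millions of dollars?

Rearranging supply gives qs = 2p - 79. In a free market, 321 - 6p = 2p - 79 gives the equilibrium p* = 50, q* = 21.
The ceiling of 78 is above the equilibrium price 50, so it is not binding; the market clears at p* = 50, q* = 21.
Since the control does not bind, no trades are prevented and deadweight loss is zero.

0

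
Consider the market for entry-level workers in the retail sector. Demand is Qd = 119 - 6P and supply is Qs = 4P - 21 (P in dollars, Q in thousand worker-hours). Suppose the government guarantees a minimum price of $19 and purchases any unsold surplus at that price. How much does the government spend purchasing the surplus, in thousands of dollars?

Without the control the market clears where 119 - 6P = 4P - 21, i.e. P* = 14 and Q* = 35.
The floor of 19 is above the equilibrium price 14, so it binds.
At P = 19: Qd = 119 - 6·19 = 5 and Qs = 4·19 - 21 = 55.
Surplus = Qs - Qd = 50.
Government expenditure = surplus × support price = 50 × 19 = 950.

950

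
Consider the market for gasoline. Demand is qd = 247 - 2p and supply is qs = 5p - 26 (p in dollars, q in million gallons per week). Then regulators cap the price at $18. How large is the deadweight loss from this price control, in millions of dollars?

3858.75

Equilibrium: 247 - 2p = 5p - 26, so 273 = 7p and p* = 39, q* = 169.
Because the ceiling (18) lies below the market-clearing price, it is binding.
At p = 18: qd = 247 - 2·18 = 211 and qs = 5·18 - 26 = 64.
Quantity traded falls to 64. At q = 64 the demand price is (247 - 64)/2 = 91.5 and the supply price is (26 + 64)/5 = 18.
Deadweight loss = ½ · (91.5 - 18) · (169 - 64) = ½ · 73.5 · 105 = 3858.75.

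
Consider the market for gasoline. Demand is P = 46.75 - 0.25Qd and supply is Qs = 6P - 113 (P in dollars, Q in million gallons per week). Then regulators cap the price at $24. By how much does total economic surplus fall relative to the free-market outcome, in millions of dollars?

270

Rearranging demand gives Qd = 187 - 4P. Equilibrium: 187 - 4P = 6P - 113, so 300 = 10P and P* = 30, Q* = 67.
Since 24 < 30, the ceiling is binding.
At P = 24: Qd = 187 - 4·24 = 91 and Qs = 6·24 - 113 = 31.
Quantity traded falls to 31. At Q = 31 the demand price is (187 - 31)/4 = 39 and the supply price is (113 + 31)/6 = 24.
Deadweight loss = ½ · (39 - 24) · (67 - 31) = ½ · 15 · 36 = 270.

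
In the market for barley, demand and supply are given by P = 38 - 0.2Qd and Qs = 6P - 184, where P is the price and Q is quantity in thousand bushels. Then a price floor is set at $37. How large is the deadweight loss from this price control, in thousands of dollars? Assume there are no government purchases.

Rearranging demand gives Qd = 190 - 5P. Equilibrium: 190 - 5P = 6P - 184, so 374 = 11P and P* = 34, Q* = 20.
Because the floor (37) lies above the market-clearing price, it is binding.
At P = 37: Qd = 190 - 5·37 = 5 and Qs = 6·37 - 184 = 38.
Quantity traded falls to 5. At Q = 5 the demand price is (190 - 5)/5 = 37 and the supply price is (184 + 5)/6 = 31.5.
Deadweight loss = ½ · (37 - 31.5) · (20 - 5) = ½ · 5.5 · 15 = 41.25.

41.25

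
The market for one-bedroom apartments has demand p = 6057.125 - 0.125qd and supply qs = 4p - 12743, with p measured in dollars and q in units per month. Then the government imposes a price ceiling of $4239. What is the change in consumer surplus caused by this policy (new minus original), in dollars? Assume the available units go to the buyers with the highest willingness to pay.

2886072

Rearranging demand gives qd = 48457 - 8p. Equilibrium: 48457 - 8p = 4p - 12743, so 61200 = 12p and p* = 5100, q* = 7657.
The ceiling of 4239 is below the equilibrium price 5100, so it binds.
At p = 4239: qd = 48457 - 8·4239 = 14545 and qs = 4·4239 - 12743 = 4213.
Consumer surplus without the control is ½ · (6057.125 - 5100) · 7657 = 3664353.0625.
With the ceiling, 4213 units are sold at 4239 (assume they go to the highest-value buyers). The demand price at q = 4213 is 5530.5, so CS = ½ · [(6057.125 - 4239) + (5530.5 - 4239)] · 4213 = 6550425.0625.
Change in consumer surplus = 6550425.0625 - 3664353.0625 = 2886072.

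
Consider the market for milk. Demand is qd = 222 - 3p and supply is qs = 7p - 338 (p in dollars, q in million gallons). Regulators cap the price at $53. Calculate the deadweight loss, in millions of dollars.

105

Equilibrium: 222 - 3p = 7p - 338, so 560 = 10p and p* = 56, q* = 54.
The ceiling of 53 is below the equilibrium price 56, so it binds.
At p = 53: qd = 222 - 3·53 = 63 and qs = 7·53 - 338 = 33.
Quantity traded falls to 33. At q = 33 the demand price is (222 - 33)/3 = 63 and the supply price is (338 + 33)/7 = 53.
Deadweight loss = ½ · (63 - 53) · (54 - 33) = ½ · 10 · 21 = 105.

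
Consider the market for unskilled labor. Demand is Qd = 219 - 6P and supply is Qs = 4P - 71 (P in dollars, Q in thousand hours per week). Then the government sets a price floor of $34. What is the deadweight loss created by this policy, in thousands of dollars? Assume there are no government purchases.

187.5

Without the control the market clears where 219 - 6P = 4P - 71, i.e. P* = 29 and Q* = 45.
Because the floor (34) lies above the market-clearing price, it is binding.
At P = 34: Qd = 219 - 6·34 = 15 and Qs = 4·34 - 71 = 65.
Quantity traded falls to 15. At Q = 15 the demand price is (219 - 15)/6 = 34 and the supply price is (71 + 15)/4 = 21.5.
Deadweight loss = ½ · (34 - 21.5) · (45 - 15) = ½ · 12.5 · 30 = 187.5.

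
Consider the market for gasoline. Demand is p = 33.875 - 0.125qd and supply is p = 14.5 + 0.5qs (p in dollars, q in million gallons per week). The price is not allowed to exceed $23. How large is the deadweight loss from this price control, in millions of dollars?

61.25

Rearranging demand gives qd = 271 - 8p; rearranging supply gives qs = 2p - 29. Without the control the market clears where 271 - 8p = 2p - 29, i.e. p* = 30 and q* = 31.
Because the ceiling (23) lies below the market-clearing price, it is binding.
At p = 23: qd = 271 - 8·23 = 87 and qs = 2·23 - 29 = 17.
Quantity traded falls to 17. At q = 17 the demand price is (271 - 17)/8 = 31.75 and the supply price is (29 + 17)/2 = 23.
Deadweight loss = ½ · (31.75 - 23) · (31 - 17) = ½ · 8.75 · 14 = 61.25.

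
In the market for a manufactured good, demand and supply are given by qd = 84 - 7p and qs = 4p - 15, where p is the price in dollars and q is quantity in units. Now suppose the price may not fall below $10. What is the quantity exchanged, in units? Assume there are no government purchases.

14

Setting quantity demanded equal to quantity supplied, 84 - 7p = 4p - 15, gives p* = 9 and q* = 21.
The floor of 10 is above the equilibrium price 9, so it binds.
At p = 10: qd = 84 - 7·10 = 14 and qs = 4·10 - 15 = 25.
The quantity actually transacted is the short side, demand: 14.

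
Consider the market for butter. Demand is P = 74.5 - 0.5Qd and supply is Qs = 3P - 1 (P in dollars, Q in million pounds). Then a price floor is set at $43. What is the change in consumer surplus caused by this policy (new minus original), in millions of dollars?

Rearranging demand gives Qd = 149 - 2P. Without the control the market clears where 149 - 2P = 3P - 1, i.e. P* = 30 and Q* = 89.
The floor of 43 is above the equilibrium price 30, so it binds.
At P = 43: Qd = 149 - 2·43 = 63 and Qs = 3·43 - 1 = 128.
Consumer surplus without the control is ½ · (74.5 - 30) · 89 = 1980.25.
With the floor, consumers buy 63 units at 43, so CS = ½ · (74.5 - 43) · 63 = 992.25.
Change in consumer surplus = 992.25 - 1980.25 = -988.

-988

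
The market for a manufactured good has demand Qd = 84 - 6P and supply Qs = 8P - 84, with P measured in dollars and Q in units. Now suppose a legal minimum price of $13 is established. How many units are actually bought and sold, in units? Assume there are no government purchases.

Without the control the market clears where 84 - 6P = 8P - 84, i.e. P* = 12 and Q* = 12.
Since 13 > 12, the floor is binding.
At P = 13: Qd = 84 - 6·13 = 6 and Qs = 8·13 - 84 = 20.
The quantity actually transacted is the short side, demand: 6.

6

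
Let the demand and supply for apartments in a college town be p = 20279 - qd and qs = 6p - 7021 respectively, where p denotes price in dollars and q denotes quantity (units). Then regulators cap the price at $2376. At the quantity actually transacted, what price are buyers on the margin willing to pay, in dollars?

13044

Rearranging demand gives qd = 20279 - p. In a free market, 20279 - p = 6p - 7021 gives the equilibrium p* = 3900, q* = 16379.
Because the ceiling (2376) lies below the market-clearing price, it is binding.
At p = 2376: qd = 20279 - 2376 = 17903 and qs = 6·2376 - 7021 = 7235.
Only 7235 units reach the market. On the demand curve, the marginal buyer's willingness to pay at q = 7235 is (20279 - 7235) = 13044.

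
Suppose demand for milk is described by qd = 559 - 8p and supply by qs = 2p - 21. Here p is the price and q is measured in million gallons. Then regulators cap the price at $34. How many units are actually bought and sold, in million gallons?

47

Setting quantity demanded equal to quantity supplied, 559 - 8p = 2p - 21, gives p* = 58 and q* = 95.
Because the ceiling (34) lies below the market-clearing price, it is binding.
At p = 34: qd = 559 - 8·34 = 287 and qs = 2·34 - 21 = 47.
The quantity actually transacted is the short side, supply: 47.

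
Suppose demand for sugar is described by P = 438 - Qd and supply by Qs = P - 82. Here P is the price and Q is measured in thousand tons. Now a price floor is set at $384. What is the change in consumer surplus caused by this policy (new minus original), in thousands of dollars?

Rearranging demand gives Qd = 438 - P. Without the control the market clears where 438 - P = P - 82, i.e. P* = 260 and Q* = 178.
Since 384 > 260, the floor is binding.
At P = 384: Qd = 438 - 384 = 54 and Qs = 384 - 82 = 302.
Consumer surplus without the control is ½ · (438 - 260) · 178 = 15842.
With the floor, consumers buy 54 units at 384, so CS = ½ · (438 - 384) · 54 = 1458.
Change in consumer surplus = 1458 - 15842 = -14384.

-14384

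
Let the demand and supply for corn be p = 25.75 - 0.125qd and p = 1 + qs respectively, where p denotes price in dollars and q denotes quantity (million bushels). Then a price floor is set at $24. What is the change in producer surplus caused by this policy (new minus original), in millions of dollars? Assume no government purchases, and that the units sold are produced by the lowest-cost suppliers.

Rearranging demand gives qd = 206 - 8p; rearranging supply gives qs = p - 1. Equilibrium: 206 - 8p = p - 1, so 207 = 9p and p* = 23, q* = 22.
Since 24 > 23, the floor is binding.
At p = 24: qd = 206 - 8·24 = 14 and qs = 24 - 1 = 23.
Producer surplus without the control is ½ · (23 - 1) · 22 = 242.
With the floor, 14 units are sold at 24. The supply price at q = 14 is 15, so PS = ½ · [(24 - 1) + (24 - 15)] · 14 = 224.
Change in producer surplus = 224 - 242 = -18.

-18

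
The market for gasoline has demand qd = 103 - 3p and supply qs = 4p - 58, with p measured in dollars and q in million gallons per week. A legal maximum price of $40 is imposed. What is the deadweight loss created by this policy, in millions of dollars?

0

Equilibrium: 103 - 3p = 4p - 58, so 161 = 7p and p* = 23, q* = 34.
The ceiling of 40 is above the equilibrium price 23, so it is not binding; the market clears at p* = 23, q* = 34.
Since the control does not bind, no trades are prevented and deadweight loss is zero.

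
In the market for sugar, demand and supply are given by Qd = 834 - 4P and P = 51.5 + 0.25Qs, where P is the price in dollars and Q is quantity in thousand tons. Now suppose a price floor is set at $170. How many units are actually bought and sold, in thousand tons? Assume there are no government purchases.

154

Rearranging supply gives Qs = 4P - 206. In a free market, 834 - 4P = 4P - 206 gives the equilibrium P* = 130, Q* = 314.
The floor of 170 is above the equilibrium price 130, so it binds.
At P = 170: Qd = 834 - 4·170 = 154 and Qs = 4·170 - 206 = 474.
The quantity actually transacted is the short side, demand: 154.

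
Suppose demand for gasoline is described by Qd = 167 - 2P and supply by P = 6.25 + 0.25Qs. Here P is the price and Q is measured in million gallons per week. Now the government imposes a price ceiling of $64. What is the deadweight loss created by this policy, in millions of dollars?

Rearranging supply gives Qs = 4P - 25. Equilibrium: 167 - 2P = 4P - 25, so 192 = 6P and P* = 32, Q* = 103.
Since 64 is above P* = 32, the ceiling does not bind and the free-market outcome prevails.
Since the control does not bind, no trades are prevented and deadweight loss is zero.

0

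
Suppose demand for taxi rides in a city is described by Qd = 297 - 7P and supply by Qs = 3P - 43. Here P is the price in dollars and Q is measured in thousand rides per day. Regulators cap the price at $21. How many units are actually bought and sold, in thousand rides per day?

Equilibrium: 297 - 7P = 3P - 43, so 340 = 10P and P* = 34, Q* = 59.
Because the ceiling (21) lies below the market-clearing price, it is binding.
At P = 21: Qd = 297 - 7·21 = 150 and Qs = 3·21 - 43 = 20.
The quantity actually transacted is the short side, supply: 20.

20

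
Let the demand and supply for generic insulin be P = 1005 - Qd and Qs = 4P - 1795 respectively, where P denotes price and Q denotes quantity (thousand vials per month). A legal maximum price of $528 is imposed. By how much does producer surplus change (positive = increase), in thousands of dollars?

Rearranging demand gives Qd = 1005 - P. Setting quantity demanded equal to quantity supplied, 1005 - P = 4P - 1795, gives P* = 560 and Q* = 445.
Because the ceiling (528) lies below the market-clearing price, it is binding.
At P = 528: Qd = 1005 - 528 = 477 and Qs = 4·528 - 1795 = 317.
Producer surplus without the control is ½ · (560 - 448.75) · 445 = 24753.125.
With the ceiling, producers sell 317 units at 528, so PS = ½ · (528 - 448.75) · 317 = 12561.125.
Change in producer surplus = 12561.125 - 24753.125 = -12192.

-12192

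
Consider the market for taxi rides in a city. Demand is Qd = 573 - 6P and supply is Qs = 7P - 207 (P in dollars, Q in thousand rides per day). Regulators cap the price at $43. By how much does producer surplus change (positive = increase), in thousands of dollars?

-2609.5

In a free market, 573 - 6P = 7P - 207 gives the equilibrium P* = 60, Q* = 213.
The ceiling of 43 is below the equilibrium price 60, so it binds.
At P = 43: Qd = 573 - 6·43 = 315 and Qs = 7·43 - 207 = 94.
Producer surplus without the control is ½ · (60 - 207/7) · 213 = 45369/14.
With the ceiling, producers sell 94 units at 43, so PS = ½ · (43 - 207/7) · 94 = 4418/7.
Change in producer surplus = 4418/7 - 45369/14 = -2609.5.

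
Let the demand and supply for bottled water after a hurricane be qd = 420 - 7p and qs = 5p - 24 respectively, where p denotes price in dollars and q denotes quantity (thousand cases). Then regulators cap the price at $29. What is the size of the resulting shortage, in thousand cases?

96

In a free market, 420 - 7p = 5p - 24 gives the equilibrium p* = 37, q* = 161.
Because the ceiling (29) lies below the market-clearing price, it is binding.
At p = 29: qd = 420 - 7·29 = 217 and qs = 5·29 - 24 = 121.
Shortage = qd - qs = 217 - 121 = 96.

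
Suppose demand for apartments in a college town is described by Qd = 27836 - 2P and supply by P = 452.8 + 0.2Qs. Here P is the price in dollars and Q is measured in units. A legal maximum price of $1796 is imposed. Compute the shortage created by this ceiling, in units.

17528

Rearranging supply gives Qs = 5P - 2264. In a free market, 27836 - 2P = 5P - 2264 gives the equilibrium P* = 4300, Q* = 19236.
The ceiling of 1796 is below the equilibrium price 4300, so it binds.
At P = 1796: Qd = 27836 - 2·1796 = 24244 and Qs = 5·1796 - 2264 = 6716.
Shortage = Qd - Qs = 24244 - 6716 = 17528.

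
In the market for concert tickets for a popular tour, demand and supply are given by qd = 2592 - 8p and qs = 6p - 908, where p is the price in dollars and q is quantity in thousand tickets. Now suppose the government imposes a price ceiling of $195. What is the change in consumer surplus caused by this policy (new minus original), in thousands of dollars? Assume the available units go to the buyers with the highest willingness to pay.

7603.75

Setting quantity demanded equal to quantity supplied, 2592 - 8p = 6p - 908, gives p* = 250 and q* = 592.
Because the ceiling (195) lies below the market-clearing price, it is binding.
At p = 195: qd = 2592 - 8·195 = 1032 and qs = 6·195 - 908 = 262.
Consumer surplus without the control is ½ · (324 - 250) · 592 = 21904.
With the ceiling, 262 units are sold at 195 (assume they go to the highest-value buyers). The demand price at q = 262 is 291.25, so CS = ½ · [(324 - 195) + (291.25 - 195)] · 262 = 29507.75.
Change in consumer surplus = 29507.75 - 21904 = 7603.75.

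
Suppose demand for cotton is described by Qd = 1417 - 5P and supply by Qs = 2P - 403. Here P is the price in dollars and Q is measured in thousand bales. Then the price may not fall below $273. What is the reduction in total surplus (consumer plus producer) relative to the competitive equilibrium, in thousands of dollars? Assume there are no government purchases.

Without the control the market clears where 1417 - 5P = 2P - 403, i.e. P* = 260 and Q* = 117.
Since 273 > 260, the floor is binding.
At P = 273: Qd = 1417 - 5·273 = 52 and Qs = 2·273 - 403 = 143.
Quantity traded falls to 52. At Q = 52 the demand price is (1417 - 52)/5 = 273 and the supply price is (403 + 52)/2 = 227.5.
Deadweight loss = ½ · (273 - 227.5) · (117 - 52) = ½ · 45.5 · 65 = 1478.75.

1478.75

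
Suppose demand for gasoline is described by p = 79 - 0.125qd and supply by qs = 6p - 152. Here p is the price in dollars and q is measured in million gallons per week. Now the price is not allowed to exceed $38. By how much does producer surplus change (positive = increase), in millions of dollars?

-2340

Rearranging demand gives qd = 632 - 8p. Without the control the market clears where 632 - 8p = 6p - 152, i.e. p* = 56 and q* = 184.
The ceiling of 38 is below the equilibrium price 56, so it binds.
At p = 38: qd = 632 - 8·38 = 328 and qs = 6·38 - 152 = 76.
Producer surplus without the control is ½ · (56 - 76/3) · 184 = 8464/3.
With the ceiling, producers sell 76 units at 38, so PS = ½ · (38 - 76/3) · 76 = 1444/3.
Change in producer surplus = 1444/3 - 8464/3 = -2340.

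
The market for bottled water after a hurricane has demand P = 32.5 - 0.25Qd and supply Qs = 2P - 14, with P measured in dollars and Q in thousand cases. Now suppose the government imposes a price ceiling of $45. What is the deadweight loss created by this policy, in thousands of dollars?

Rearranging demand gives Qd = 130 - 4P. Without the control the market clears where 130 - 4P = 2P - 14, i.e. P* = 24 and Q* = 34.
Since 45 is above P* = 24, the ceiling does not bind and the free-market outcome prevails.
Since the control does not bind, no trades are prevented and deadweight loss is zero.

0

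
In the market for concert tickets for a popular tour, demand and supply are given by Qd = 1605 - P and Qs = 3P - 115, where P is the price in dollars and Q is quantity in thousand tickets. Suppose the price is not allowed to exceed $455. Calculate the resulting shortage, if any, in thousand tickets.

0

Without the control the market clears where 1605 - P = 3P - 115, i.e. P* = 430 and Q* = 1175.
Since 455 is above P* = 430, the ceiling does not bind and the free-market outcome prevails.
Since the control does not bind, there is no shortage.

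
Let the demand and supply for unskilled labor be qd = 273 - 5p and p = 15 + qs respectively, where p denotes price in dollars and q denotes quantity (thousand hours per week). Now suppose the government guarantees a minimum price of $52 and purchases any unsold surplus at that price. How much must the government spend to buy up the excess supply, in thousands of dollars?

1248

Rearranging supply gives qs = p - 15. Setting quantity demanded equal to quantity supplied, 273 - 5p = p - 15, gives p* = 48 and q* = 33.
Because the floor (52) lies above the market-clearing price, it is binding.
At p = 52: qd = 273 - 5·52 = 13 and qs = 52 - 15 = 37.
Surplus = qs - qd = 24.
Government expenditure = surplus × support price = 24 × 52 = 1248.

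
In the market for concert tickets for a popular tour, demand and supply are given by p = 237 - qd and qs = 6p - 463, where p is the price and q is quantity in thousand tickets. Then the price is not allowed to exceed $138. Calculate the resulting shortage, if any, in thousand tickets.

Rearranging demand gives qd = 237 - p. Equilibrium: 237 - p = 6p - 463, so 700 = 7p and p* = 100, q* = 137.
The ceiling of 138 is above the equilibrium price 100, so it is not binding; the market clears at p* = 100, q* = 137.
Since the control does not bind, there is no shortage.

0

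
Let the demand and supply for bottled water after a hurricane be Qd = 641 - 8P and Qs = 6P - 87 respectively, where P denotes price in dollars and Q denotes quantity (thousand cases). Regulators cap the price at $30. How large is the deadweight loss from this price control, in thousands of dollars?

Without the control the market clears where 641 - 8P = 6P - 87, i.e. P* = 52 and Q* = 225.
Because the ceiling (30) lies below the market-clearing price, it is binding.
At P = 30: Qd = 641 - 8·30 = 401 and Qs = 6·30 - 87 = 93.
Quantity traded falls to 93. At Q = 93 the demand price is (641 - 93)/8 = 68.5 and the supply price is (87 + 93)/6 = 30.
Deadweight loss = ½ · (68.5 - 30) · (225 - 93) = ½ · 38.5 · 132 = 2541.

2541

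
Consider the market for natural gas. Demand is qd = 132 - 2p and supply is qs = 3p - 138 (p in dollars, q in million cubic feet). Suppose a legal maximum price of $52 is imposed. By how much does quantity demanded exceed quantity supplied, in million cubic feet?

10

In a free market, 132 - 2p = 3p - 138 gives the equilibrium p* = 54, q* = 24.
Because the ceiling (52) lies below the market-clearing price, it is binding.
At p = 52: qd = 132 - 2·52 = 28 and qs = 3·52 - 138 = 18.
Shortage = qd - qs = 28 - 18 = 10.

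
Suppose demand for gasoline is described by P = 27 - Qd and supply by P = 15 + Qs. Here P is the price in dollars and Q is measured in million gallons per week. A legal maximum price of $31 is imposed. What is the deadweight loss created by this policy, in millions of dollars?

Rearranging demand gives Qd = 27 - P; rearranging supply gives Qs = P - 15. In a free market, 27 - P = P - 15 gives the equilibrium P* = 21, Q* = 6.
The ceiling of 31 is above the equilibrium price 21, so it is not binding; the market clears at P* = 21, Q* = 6.
Since the control does not bind, no trades are prevented and deadweight loss is zero.

0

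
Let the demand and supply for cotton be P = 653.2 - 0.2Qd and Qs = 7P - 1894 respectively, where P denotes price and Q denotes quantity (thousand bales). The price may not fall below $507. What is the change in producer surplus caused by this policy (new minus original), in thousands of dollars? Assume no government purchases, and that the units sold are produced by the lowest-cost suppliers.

45699.5

Rearranging demand gives Qd = 3266 - 5P. In a free market, 3266 - 5P = 7P - 1894 gives the equilibrium P* = 430, Q* = 1116.
Because the floor (507) lies above the market-clearing price, it is binding.
At P = 507: Qd = 3266 - 5·507 = 731 and Qs = 7·507 - 1894 = 1655.
Producer surplus without the control is ½ · (430 - 1894/7) · 1116 = 622728/7.
With the floor, 731 units are sold at 507. The supply price at Q = 731 is 375, so PS = ½ · [(507 - 1894/7) + (507 - 375)] · 731 = 1885249/14.
Change in producer surplus = 1885249/14 - 622728/7 = 45699.5.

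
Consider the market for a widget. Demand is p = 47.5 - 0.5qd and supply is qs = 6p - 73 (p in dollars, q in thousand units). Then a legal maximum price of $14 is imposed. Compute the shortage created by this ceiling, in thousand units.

56

Rearranging demand gives qd = 95 - 2p. Equilibrium: 95 - 2p = 6p - 73, so 168 = 8p and p* = 21, q* = 53.
The ceiling of 14 is below the equilibrium price 21, so it binds.
At p = 14: qd = 95 - 2·14 = 67 and qs = 6·14 - 73 = 11.
Shortage = qd - qs = 67 - 11 = 56.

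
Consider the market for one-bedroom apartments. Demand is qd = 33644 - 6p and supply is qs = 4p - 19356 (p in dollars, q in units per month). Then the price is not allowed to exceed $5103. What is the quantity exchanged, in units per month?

Setting quantity demanded equal to quantity supplied, 33644 - 6p = 4p - 19356, gives p* = 5300 and q* = 1844.
The ceiling of 5103 is below the equilibrium price 5300, so it binds.
At p = 5103: qd = 33644 - 6·5103 = 3026 and qs = 4·5103 - 19356 = 1056.
The quantity actually transacted is the short side, supply: 1056.

1056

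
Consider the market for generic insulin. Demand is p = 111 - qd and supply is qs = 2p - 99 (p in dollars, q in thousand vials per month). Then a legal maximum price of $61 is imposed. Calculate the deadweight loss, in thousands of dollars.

243

Rearranging demand gives qd = 111 - p. Equilibrium: 111 - p = 2p - 99, so 210 = 3p and p* = 70, q* = 41.
The ceiling of 61 is below the equilibrium price 70, so it binds.
At p = 61: qd = 111 - 61 = 50 and qs = 2·61 - 99 = 23.
Quantity traded falls to 23. At q = 23 the demand price is 111 - 23 = 88 and the supply price is (99 + 23)/2 = 61.
Deadweight loss = ½ · (88 - 61) · (41 - 23) = ½ · 27 · 18 = 243.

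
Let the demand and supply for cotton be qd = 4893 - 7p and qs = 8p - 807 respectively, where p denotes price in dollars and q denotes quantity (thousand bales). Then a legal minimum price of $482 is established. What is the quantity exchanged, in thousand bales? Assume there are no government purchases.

1519

Without the control the market clears where 4893 - 7p = 8p - 807, i.e. p* = 380 and q* = 2233.
The floor of 482 is above the equilibrium price 380, so it binds.
At p = 482: qd = 4893 - 7·482 = 1519 and qs = 8·482 - 807 = 3049.
The quantity actually transacted is the short side, demand: 1519.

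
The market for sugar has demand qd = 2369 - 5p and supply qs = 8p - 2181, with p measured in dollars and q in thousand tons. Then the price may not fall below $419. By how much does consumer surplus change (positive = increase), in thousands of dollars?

-30808.5

Without the control the market clears where 2369 - 5p = 8p - 2181, i.e. p* = 350 and q* = 619.
Since 419 > 350, the floor is binding.
At p = 419: qd = 2369 - 5·419 = 274 and qs = 8·419 - 2181 = 1171.
Consumer surplus without the control is ½ · (473.8 - 350) · 619 = 38316.1.
With the floor, consumers buy 274 units at 419, so CS = ½ · (473.8 - 419) · 274 = 7507.6.
Change in consumer surplus = 7507.6 - 38316.1 = -30808.5.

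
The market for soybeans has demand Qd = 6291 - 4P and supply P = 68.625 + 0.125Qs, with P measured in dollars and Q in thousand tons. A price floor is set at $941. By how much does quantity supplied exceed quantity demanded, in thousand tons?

4452

Rearranging supply gives Qs = 8P - 549. Without the control the market clears where 6291 - 4P = 8P - 549, i.e. P* = 570 and Q* = 4011.
Because the floor (941) lies above the market-clearing price, it is binding.
At P = 941: Qd = 6291 - 4·941 = 2527 and Qs = 8·941 - 549 = 6979.
Surplus = Qs - Qd = 6979 - 2527 = 4452.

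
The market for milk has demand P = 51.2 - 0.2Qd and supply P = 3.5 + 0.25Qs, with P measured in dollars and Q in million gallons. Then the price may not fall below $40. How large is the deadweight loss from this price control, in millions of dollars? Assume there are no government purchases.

562.5

Rearranging demand gives Qd = 256 - 5P; rearranging supply gives Qs = 4P - 14. Equilibrium: 256 - 5P = 4P - 14, so 270 = 9P and P* = 30, Q* = 106.
Since 40 > 30, the floor is binding.
At P = 40: Qd = 256 - 5·40 = 56 and Qs = 4·40 - 14 = 146.
Quantity traded falls to 56. At Q = 56 the demand price is (256 - 56)/5 = 40 and the supply price is (14 + 56)/4 = 17.5.
Deadweight loss = ½ · (40 - 17.5) · (106 - 56) = ½ · 22.5 · 50 = 562.5.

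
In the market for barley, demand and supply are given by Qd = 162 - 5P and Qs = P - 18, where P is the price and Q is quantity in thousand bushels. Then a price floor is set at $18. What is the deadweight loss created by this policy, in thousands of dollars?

Setting quantity demanded equal to quantity supplied, 162 - 5P = P - 18, gives P* = 30 and Q* = 12.
The floor of 18 is below the equilibrium price 30, so it is not binding; the market clears at P* = 30, Q* = 12.
Since the control does not bind, no trades are prevented and deadweight loss is zero.

0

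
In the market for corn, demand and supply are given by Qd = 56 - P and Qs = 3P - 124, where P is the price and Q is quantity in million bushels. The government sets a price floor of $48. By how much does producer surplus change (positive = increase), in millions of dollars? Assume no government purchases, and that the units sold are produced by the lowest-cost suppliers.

Without the control the market clears where 56 - P = 3P - 124, i.e. P* = 45 and Q* = 11.
Since 48 > 45, the floor is binding.
At P = 48: Qd = 56 - 48 = 8 and Qs = 3·48 - 124 = 20.
Producer surplus without the control is ½ · (45 - 124/3) · 11 = 121/6.
With the floor, 8 units are sold at 48. The supply price at Q = 8 is 44, so PS = ½ · [(48 - 124/3) + (48 - 44)] · 8 = 128/3.
Change in producer surplus = 128/3 - 121/6 = 22.5.

22.5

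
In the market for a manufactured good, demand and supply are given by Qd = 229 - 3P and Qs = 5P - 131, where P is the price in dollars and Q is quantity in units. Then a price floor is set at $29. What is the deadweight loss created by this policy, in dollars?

0

Equilibrium: 229 - 3P = 5P - 131, so 360 = 8P and P* = 45, Q* = 94.
The floor of 29 is below the equilibrium price 45, so it is not binding; the market clears at P* = 45, Q* = 94.
Since the control does not bind, no trades are prevented and deadweight loss is zero.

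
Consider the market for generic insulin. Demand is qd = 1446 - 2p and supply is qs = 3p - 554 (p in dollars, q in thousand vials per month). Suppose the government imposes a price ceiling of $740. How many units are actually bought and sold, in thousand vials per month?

Without the control the market clears where 1446 - 2p = 3p - 554, i.e. p* = 400 and q* = 646.
The ceiling of 740 is above the equilibrium price 400, so it is not binding; the market clears at p* = 400, q* = 646.

646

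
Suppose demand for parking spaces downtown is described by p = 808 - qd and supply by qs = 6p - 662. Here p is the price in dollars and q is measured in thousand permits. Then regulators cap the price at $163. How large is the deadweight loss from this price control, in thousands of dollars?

46389

Rearranging demand gives qd = 808 - p. Setting quantity demanded equal to quantity supplied, 808 - p = 6p - 662, gives p* = 210 and q* = 598.
Since 163 < 210, the ceiling is binding.
At p = 163: qd = 808 - 163 = 645 and qs = 6·163 - 662 = 316.
Quantity traded falls to 316. At q = 316 the demand price is 808 - 316 = 492 and the supply price is (662 + 316)/6 = 163.
Deadweight loss = ½ · (492 - 163) · (598 - 316) = ½ · 329 · 282 = 46389.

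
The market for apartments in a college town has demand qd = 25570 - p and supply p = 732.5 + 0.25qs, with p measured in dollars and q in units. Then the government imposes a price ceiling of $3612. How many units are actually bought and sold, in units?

Rearranging supply gives qs = 4p - 2930. Without the control the market clears where 25570 - p = 4p - 2930, i.e. p* = 5700 and q* = 19870.
Because the ceiling (3612) lies below the market-clearing price, it is binding.
At p = 3612: qd = 25570 - 3612 = 21958 and qs = 4·3612 - 2930 = 11518.
The quantity actually transacted is the short side, supply: 11518.

11518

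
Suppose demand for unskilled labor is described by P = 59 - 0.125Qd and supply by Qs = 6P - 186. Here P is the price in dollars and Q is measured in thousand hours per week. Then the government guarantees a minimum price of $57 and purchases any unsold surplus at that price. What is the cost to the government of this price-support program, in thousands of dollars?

Rearranging demand gives Qd = 472 - 8P. Without the control the market clears where 472 - 8P = 6P - 186, i.e. P* = 47 and Q* = 96.
The floor of 57 is above the equilibrium price 47, so it binds.
At P = 57: Qd = 472 - 8·57 = 16 and Qs = 6·57 - 186 = 156.
Surplus = Qs - Qd = 140.
Government expenditure = surplus × support price = 140 × 57 = 7980.

7980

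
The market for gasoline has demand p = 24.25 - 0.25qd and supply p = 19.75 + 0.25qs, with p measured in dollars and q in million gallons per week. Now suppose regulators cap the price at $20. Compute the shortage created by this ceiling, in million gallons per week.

16

Rearranging demand gives qd = 97 - 4p; rearranging supply gives qs = 4p - 79. Without the control the market clears where 97 - 4p = 4p - 79, i.e. p* = 22 and q* = 9.
Since 20 < 22, the ceiling is binding.
At p = 20: qd = 97 - 4·20 = 17 and qs = 4·20 - 79 = 1.
Shortage = qd - qs = 17 - 1 = 16.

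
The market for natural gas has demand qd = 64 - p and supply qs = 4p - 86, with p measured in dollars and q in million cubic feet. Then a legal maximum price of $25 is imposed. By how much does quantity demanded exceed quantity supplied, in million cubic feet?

25

Without the control the market clears where 64 - p = 4p - 86, i.e. p* = 30 and q* = 34.
The ceiling of 25 is below the equilibrium price 30, so it binds.
At p = 25: qd = 64 - 25 = 39 and qs = 4·25 - 86 = 14.
Shortage = qd - qs = 39 - 14 = 25.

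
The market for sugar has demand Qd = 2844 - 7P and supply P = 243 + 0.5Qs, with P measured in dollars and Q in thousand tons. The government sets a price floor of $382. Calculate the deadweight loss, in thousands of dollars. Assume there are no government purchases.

Rearranging supply gives Qs = 2P - 486. Without the control the market clears where 2844 - 7P = 2P - 486, i.e. P* = 370 and Q* = 254.
Because the floor (382) lies above the market-clearing price, it is binding.
At P = 382: Qd = 2844 - 7·382 = 170 and Qs = 2·382 - 486 = 278.
Quantity traded falls to 170. At Q = 170 the demand price is (2844 - 170)/7 = 382 and the supply price is (486 + 170)/2 = 328.
Deadweight loss = ½ · (382 - 328) · (254 - 170) = ½ · 54 · 84 = 2268.

2268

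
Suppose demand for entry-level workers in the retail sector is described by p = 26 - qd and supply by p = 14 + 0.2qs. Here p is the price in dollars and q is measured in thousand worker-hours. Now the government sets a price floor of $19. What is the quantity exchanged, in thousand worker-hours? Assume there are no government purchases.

7

Rearranging demand gives qd = 26 - p; rearranging supply gives qs = 5p - 70. In a free market, 26 - p = 5p - 70 gives the equilibrium p* = 16, q* = 10.
Because the floor (19) lies above the market-clearing price, it is binding.
At p = 19: qd = 26 - 19 = 7 and qs = 5·19 - 70 = 25.
The quantity actually transacted is the short side, demand: 7.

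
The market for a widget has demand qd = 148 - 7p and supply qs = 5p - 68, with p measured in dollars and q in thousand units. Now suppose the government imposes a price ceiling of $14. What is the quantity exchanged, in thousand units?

Without the control the market clears where 148 - 7p = 5p - 68, i.e. p* = 18 and q* = 22.
Because the ceiling (14) lies below the market-clearing price, it is binding.
At p = 14: qd = 148 - 7·14 = 50 and qs = 5·14 - 68 = 2.
The quantity actually transacted is the short side, supply: 2.

2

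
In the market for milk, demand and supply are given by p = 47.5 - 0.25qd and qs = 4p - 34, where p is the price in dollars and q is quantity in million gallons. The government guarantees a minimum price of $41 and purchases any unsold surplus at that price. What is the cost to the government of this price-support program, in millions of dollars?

Rearranging demand gives qd = 190 - 4p. Setting quantity demanded equal to quantity supplied, 190 - 4p = 4p - 34, gives p* = 28 and q* = 78.
The floor of 41 is above the equilibrium price 28, so it binds.
At p = 41: qd = 190 - 4·41 = 26 and qs = 4·41 - 34 = 130.
Surplus = qs - qd = 104.
Government expenditure = surplus × support price = 104 × 41 = 4264.

4264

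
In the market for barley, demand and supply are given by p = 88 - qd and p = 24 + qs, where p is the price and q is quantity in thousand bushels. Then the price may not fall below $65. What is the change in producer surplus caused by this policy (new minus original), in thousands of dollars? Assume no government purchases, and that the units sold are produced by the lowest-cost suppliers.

166.5

Rearranging demand gives qd = 88 - p; rearranging supply gives qs = p - 24. In a free market, 88 - p = p - 24 gives the equilibrium p* = 56, q* = 32.
Since 65 > 56, the floor is binding.
At p = 65: qd = 88 - 65 = 23 and qs = 65 - 24 = 41.
Producer surplus without the control is ½ · (56 - 24) · 32 = 512.
With the floor, 23 units are sold at 65. The supply price at q = 23 is 47, so PS = ½ · [(65 - 24) + (65 - 47)] · 23 = 678.5.
Change in producer surplus = 678.5 - 512 = 166.5.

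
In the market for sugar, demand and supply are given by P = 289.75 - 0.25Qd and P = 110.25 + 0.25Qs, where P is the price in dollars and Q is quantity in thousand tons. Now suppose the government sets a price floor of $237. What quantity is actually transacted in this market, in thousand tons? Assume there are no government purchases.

211

Rearranging demand gives Qd = 1159 - 4P; rearranging supply gives Qs = 4P - 441. Equilibrium: 1159 - 4P = 4P - 441, so 1600 = 8P and P* = 200, Q* = 359.
The floor of 237 is above the equilibrium price 200, so it binds.
At P = 237: Qd = 1159 - 4·237 = 211 and Qs = 4·237 - 441 = 507.
The quantity actually transacted is the short side, demand: 211.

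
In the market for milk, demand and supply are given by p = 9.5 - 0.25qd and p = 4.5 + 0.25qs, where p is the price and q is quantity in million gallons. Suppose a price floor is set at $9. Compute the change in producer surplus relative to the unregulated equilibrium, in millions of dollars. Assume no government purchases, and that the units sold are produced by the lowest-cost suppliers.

Rearranging demand gives qd = 38 - 4p; rearranging supply gives qs = 4p - 18. Without the control the market clears where 38 - 4p = 4p - 18, i.e. p* = 7 and q* = 10.
The floor of 9 is above the equilibrium price 7, so it binds.
At p = 9: qd = 38 - 4·9 = 2 and qs = 4·9 - 18 = 18.
Producer surplus without the control is ½ · (7 - 4.5) · 10 = 12.5.
With the floor, 2 units are sold at 9. The supply price at q = 2 is 5, so PS = ½ · [(9 - 4.5) + (9 - 5)] · 2 = 8.5.
Change in producer surplus = 8.5 - 12.5 = -4.

-4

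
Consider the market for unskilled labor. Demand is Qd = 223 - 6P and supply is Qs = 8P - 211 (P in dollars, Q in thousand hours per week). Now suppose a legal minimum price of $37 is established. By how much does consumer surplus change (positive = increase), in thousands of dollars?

Without the control the market clears where 223 - 6P = 8P - 211, i.e. P* = 31 and Q* = 37.
Since 37 > 31, the floor is binding.
At P = 37: Qd = 223 - 6·37 = 1 and Qs = 8·37 - 211 = 85.
Consumer surplus without the control is ½ · (223/6 - 31) · 37 = 1369/12.
With the floor, consumers buy 1 units at 37, so CS = ½ · (223/6 - 37) · 1 = 1/12.
Change in consumer surplus = 1/12 - 1369/12 = -114.

-114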